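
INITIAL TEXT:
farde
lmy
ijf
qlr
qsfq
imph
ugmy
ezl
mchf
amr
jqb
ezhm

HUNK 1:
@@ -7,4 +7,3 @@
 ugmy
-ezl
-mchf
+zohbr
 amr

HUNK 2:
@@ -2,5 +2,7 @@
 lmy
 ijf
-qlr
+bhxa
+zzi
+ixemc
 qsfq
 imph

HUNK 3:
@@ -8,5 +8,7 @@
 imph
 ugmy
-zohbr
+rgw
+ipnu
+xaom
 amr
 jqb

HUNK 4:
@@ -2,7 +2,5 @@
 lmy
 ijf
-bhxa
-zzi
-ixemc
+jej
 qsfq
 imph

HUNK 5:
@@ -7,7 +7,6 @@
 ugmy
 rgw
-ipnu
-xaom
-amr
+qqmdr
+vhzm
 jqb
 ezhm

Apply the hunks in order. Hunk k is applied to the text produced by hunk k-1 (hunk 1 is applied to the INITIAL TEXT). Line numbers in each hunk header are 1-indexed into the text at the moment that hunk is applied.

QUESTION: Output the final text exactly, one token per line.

Hunk 1: at line 7 remove [ezl,mchf] add [zohbr] -> 11 lines: farde lmy ijf qlr qsfq imph ugmy zohbr amr jqb ezhm
Hunk 2: at line 2 remove [qlr] add [bhxa,zzi,ixemc] -> 13 lines: farde lmy ijf bhxa zzi ixemc qsfq imph ugmy zohbr amr jqb ezhm
Hunk 3: at line 8 remove [zohbr] add [rgw,ipnu,xaom] -> 15 lines: farde lmy ijf bhxa zzi ixemc qsfq imph ugmy rgw ipnu xaom amr jqb ezhm
Hunk 4: at line 2 remove [bhxa,zzi,ixemc] add [jej] -> 13 lines: farde lmy ijf jej qsfq imph ugmy rgw ipnu xaom amr jqb ezhm
Hunk 5: at line 7 remove [ipnu,xaom,amr] add [qqmdr,vhzm] -> 12 lines: farde lmy ijf jej qsfq imph ugmy rgw qqmdr vhzm jqb ezhm

Answer: farde
lmy
ijf
jej
qsfq
imph
ugmy
rgw
qqmdr
vhzm
jqb
ezhm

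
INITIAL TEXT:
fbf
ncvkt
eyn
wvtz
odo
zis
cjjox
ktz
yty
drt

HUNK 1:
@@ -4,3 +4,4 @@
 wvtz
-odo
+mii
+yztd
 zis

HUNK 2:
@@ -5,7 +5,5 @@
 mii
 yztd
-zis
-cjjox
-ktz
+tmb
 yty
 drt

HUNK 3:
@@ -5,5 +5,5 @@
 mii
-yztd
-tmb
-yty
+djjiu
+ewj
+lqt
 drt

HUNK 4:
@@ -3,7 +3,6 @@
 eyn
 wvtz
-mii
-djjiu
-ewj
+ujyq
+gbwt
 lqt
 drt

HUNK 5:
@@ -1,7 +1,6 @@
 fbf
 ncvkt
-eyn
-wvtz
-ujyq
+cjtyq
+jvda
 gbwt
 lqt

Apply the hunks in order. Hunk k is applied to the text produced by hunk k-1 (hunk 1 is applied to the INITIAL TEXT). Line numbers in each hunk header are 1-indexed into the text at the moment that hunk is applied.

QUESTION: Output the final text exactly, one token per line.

Hunk 1: at line 4 remove [odo] add [mii,yztd] -> 11 lines: fbf ncvkt eyn wvtz mii yztd zis cjjox ktz yty drt
Hunk 2: at line 5 remove [zis,cjjox,ktz] add [tmb] -> 9 lines: fbf ncvkt eyn wvtz mii yztd tmb yty drt
Hunk 3: at line 5 remove [yztd,tmb,yty] add [djjiu,ewj,lqt] -> 9 lines: fbf ncvkt eyn wvtz mii djjiu ewj lqt drt
Hunk 4: at line 3 remove [mii,djjiu,ewj] add [ujyq,gbwt] -> 8 lines: fbf ncvkt eyn wvtz ujyq gbwt lqt drt
Hunk 5: at line 1 remove [eyn,wvtz,ujyq] add [cjtyq,jvda] -> 7 lines: fbf ncvkt cjtyq jvda gbwt lqt drt

Answer: fbf
ncvkt
cjtyq
jvda
gbwt
lqt
drt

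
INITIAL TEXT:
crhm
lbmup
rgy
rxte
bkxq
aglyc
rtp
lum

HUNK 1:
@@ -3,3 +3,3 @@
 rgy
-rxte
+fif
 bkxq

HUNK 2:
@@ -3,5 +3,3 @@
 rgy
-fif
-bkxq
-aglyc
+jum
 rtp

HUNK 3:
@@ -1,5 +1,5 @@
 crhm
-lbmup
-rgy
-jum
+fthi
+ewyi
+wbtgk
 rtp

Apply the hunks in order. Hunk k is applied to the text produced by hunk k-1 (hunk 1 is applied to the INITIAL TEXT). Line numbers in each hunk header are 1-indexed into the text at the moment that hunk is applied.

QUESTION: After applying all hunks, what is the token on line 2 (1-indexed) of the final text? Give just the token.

Answer: fthi

Derivation:
Hunk 1: at line 3 remove [rxte] add [fif] -> 8 lines: crhm lbmup rgy fif bkxq aglyc rtp lum
Hunk 2: at line 3 remove [fif,bkxq,aglyc] add [jum] -> 6 lines: crhm lbmup rgy jum rtp lum
Hunk 3: at line 1 remove [lbmup,rgy,jum] add [fthi,ewyi,wbtgk] -> 6 lines: crhm fthi ewyi wbtgk rtp lum
Final line 2: fthi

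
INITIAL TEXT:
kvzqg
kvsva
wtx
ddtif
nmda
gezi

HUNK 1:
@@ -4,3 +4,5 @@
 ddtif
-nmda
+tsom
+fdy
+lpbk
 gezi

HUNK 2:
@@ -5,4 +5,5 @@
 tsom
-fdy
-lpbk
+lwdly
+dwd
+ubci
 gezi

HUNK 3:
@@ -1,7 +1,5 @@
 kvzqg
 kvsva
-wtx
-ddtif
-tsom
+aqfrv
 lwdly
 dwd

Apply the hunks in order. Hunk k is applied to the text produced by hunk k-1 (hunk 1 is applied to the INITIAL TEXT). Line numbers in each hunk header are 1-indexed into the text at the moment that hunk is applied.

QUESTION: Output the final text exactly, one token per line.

Answer: kvzqg
kvsva
aqfrv
lwdly
dwd
ubci
gezi

Derivation:
Hunk 1: at line 4 remove [nmda] add [tsom,fdy,lpbk] -> 8 lines: kvzqg kvsva wtx ddtif tsom fdy lpbk gezi
Hunk 2: at line 5 remove [fdy,lpbk] add [lwdly,dwd,ubci] -> 9 lines: kvzqg kvsva wtx ddtif tsom lwdly dwd ubci gezi
Hunk 3: at line 1 remove [wtx,ddtif,tsom] add [aqfrv] -> 7 lines: kvzqg kvsva aqfrv lwdly dwd ubci gezi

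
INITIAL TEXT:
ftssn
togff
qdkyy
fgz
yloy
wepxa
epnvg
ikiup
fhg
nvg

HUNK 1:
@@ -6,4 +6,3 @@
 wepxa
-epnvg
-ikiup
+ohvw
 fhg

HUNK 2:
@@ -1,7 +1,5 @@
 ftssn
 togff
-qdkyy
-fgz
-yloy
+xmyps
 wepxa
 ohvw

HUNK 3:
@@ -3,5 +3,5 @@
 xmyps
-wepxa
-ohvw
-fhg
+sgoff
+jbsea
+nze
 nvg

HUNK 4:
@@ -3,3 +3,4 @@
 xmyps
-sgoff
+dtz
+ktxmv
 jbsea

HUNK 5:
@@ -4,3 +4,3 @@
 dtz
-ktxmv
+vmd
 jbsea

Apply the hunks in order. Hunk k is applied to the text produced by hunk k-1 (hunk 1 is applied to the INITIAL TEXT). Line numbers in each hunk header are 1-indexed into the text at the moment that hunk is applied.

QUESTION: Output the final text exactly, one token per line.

Answer: ftssn
togff
xmyps
dtz
vmd
jbsea
nze
nvg

Derivation:
Hunk 1: at line 6 remove [epnvg,ikiup] add [ohvw] -> 9 lines: ftssn togff qdkyy fgz yloy wepxa ohvw fhg nvg
Hunk 2: at line 1 remove [qdkyy,fgz,yloy] add [xmyps] -> 7 lines: ftssn togff xmyps wepxa ohvw fhg nvg
Hunk 3: at line 3 remove [wepxa,ohvw,fhg] add [sgoff,jbsea,nze] -> 7 lines: ftssn togff xmyps sgoff jbsea nze nvg
Hunk 4: at line 3 remove [sgoff] add [dtz,ktxmv] -> 8 lines: ftssn togff xmyps dtz ktxmv jbsea nze nvg
Hunk 5: at line 4 remove [ktxmv] add [vmd] -> 8 lines: ftssn togff xmyps dtz vmd jbsea nze nvg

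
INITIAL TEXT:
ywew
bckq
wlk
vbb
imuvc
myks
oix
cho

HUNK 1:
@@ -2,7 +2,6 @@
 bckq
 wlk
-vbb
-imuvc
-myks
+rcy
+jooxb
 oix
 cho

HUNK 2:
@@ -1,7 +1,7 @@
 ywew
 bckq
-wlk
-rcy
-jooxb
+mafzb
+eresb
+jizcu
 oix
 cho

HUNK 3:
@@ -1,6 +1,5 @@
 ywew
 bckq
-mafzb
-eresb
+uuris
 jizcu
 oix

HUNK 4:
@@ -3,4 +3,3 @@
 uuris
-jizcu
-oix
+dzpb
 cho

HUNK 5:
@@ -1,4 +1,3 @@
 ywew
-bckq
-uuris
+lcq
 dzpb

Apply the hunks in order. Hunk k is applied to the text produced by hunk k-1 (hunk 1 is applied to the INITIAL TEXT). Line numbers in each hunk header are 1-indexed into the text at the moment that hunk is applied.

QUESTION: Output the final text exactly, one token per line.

Answer: ywew
lcq
dzpb
cho

Derivation:
Hunk 1: at line 2 remove [vbb,imuvc,myks] add [rcy,jooxb] -> 7 lines: ywew bckq wlk rcy jooxb oix cho
Hunk 2: at line 1 remove [wlk,rcy,jooxb] add [mafzb,eresb,jizcu] -> 7 lines: ywew bckq mafzb eresb jizcu oix cho
Hunk 3: at line 1 remove [mafzb,eresb] add [uuris] -> 6 lines: ywew bckq uuris jizcu oix cho
Hunk 4: at line 3 remove [jizcu,oix] add [dzpb] -> 5 lines: ywew bckq uuris dzpb cho
Hunk 5: at line 1 remove [bckq,uuris] add [lcq] -> 4 lines: ywew lcq dzpb cho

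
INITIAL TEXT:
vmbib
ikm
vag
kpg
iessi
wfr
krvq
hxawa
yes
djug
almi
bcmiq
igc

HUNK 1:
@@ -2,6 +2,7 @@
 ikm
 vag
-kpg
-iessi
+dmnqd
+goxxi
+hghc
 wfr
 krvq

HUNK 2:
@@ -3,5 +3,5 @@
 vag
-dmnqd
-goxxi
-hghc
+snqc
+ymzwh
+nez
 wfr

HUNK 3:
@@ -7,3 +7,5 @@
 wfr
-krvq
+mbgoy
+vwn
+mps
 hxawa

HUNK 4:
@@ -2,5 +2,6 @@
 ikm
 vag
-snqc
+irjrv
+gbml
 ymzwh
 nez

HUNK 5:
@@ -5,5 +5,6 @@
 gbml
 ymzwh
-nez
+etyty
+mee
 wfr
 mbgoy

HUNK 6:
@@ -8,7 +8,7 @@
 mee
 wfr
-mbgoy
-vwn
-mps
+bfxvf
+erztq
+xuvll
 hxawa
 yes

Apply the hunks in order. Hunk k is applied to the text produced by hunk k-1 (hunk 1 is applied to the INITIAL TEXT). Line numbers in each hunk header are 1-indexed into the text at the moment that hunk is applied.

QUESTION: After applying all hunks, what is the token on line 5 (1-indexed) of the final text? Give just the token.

Hunk 1: at line 2 remove [kpg,iessi] add [dmnqd,goxxi,hghc] -> 14 lines: vmbib ikm vag dmnqd goxxi hghc wfr krvq hxawa yes djug almi bcmiq igc
Hunk 2: at line 3 remove [dmnqd,goxxi,hghc] add [snqc,ymzwh,nez] -> 14 lines: vmbib ikm vag snqc ymzwh nez wfr krvq hxawa yes djug almi bcmiq igc
Hunk 3: at line 7 remove [krvq] add [mbgoy,vwn,mps] -> 16 lines: vmbib ikm vag snqc ymzwh nez wfr mbgoy vwn mps hxawa yes djug almi bcmiq igc
Hunk 4: at line 2 remove [snqc] add [irjrv,gbml] -> 17 lines: vmbib ikm vag irjrv gbml ymzwh nez wfr mbgoy vwn mps hxawa yes djug almi bcmiq igc
Hunk 5: at line 5 remove [nez] add [etyty,mee] -> 18 lines: vmbib ikm vag irjrv gbml ymzwh etyty mee wfr mbgoy vwn mps hxawa yes djug almi bcmiq igc
Hunk 6: at line 8 remove [mbgoy,vwn,mps] add [bfxvf,erztq,xuvll] -> 18 lines: vmbib ikm vag irjrv gbml ymzwh etyty mee wfr bfxvf erztq xuvll hxawa yes djug almi bcmiq igc
Final line 5: gbml

Answer: gbml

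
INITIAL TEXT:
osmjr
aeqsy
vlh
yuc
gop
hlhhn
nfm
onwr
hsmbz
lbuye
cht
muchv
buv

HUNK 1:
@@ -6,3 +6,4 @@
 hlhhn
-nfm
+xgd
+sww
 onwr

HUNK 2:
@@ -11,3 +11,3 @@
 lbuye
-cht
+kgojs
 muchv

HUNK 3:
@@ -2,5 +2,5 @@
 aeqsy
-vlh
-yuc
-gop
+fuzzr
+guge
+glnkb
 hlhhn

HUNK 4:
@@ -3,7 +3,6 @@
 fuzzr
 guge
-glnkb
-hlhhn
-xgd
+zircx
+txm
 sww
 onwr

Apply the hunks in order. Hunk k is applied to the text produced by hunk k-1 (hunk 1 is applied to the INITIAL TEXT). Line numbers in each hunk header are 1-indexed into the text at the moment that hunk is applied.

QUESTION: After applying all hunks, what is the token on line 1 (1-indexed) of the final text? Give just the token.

Answer: osmjr

Derivation:
Hunk 1: at line 6 remove [nfm] add [xgd,sww] -> 14 lines: osmjr aeqsy vlh yuc gop hlhhn xgd sww onwr hsmbz lbuye cht muchv buv
Hunk 2: at line 11 remove [cht] add [kgojs] -> 14 lines: osmjr aeqsy vlh yuc gop hlhhn xgd sww onwr hsmbz lbuye kgojs muchv buv
Hunk 3: at line 2 remove [vlh,yuc,gop] add [fuzzr,guge,glnkb] -> 14 lines: osmjr aeqsy fuzzr guge glnkb hlhhn xgd sww onwr hsmbz lbuye kgojs muchv buv
Hunk 4: at line 3 remove [glnkb,hlhhn,xgd] add [zircx,txm] -> 13 lines: osmjr aeqsy fuzzr guge zircx txm sww onwr hsmbz lbuye kgojs muchv buv
Final line 1: osmjr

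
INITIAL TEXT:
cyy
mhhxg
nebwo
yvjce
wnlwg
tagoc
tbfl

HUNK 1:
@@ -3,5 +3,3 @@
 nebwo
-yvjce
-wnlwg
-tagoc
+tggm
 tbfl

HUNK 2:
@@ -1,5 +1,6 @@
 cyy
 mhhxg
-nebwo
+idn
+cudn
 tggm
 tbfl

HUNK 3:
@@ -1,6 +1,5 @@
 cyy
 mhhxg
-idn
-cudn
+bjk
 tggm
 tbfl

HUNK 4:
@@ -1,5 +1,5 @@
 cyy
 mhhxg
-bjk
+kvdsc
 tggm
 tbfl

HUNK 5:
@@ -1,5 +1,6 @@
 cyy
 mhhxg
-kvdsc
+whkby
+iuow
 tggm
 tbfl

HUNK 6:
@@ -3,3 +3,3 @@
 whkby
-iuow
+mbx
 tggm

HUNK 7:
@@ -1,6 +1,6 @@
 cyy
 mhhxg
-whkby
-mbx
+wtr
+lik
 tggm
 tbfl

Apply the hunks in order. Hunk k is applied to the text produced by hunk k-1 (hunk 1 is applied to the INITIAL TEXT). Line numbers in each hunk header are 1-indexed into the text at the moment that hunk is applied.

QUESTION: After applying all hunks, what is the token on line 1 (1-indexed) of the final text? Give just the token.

Answer: cyy

Derivation:
Hunk 1: at line 3 remove [yvjce,wnlwg,tagoc] add [tggm] -> 5 lines: cyy mhhxg nebwo tggm tbfl
Hunk 2: at line 1 remove [nebwo] add [idn,cudn] -> 6 lines: cyy mhhxg idn cudn tggm tbfl
Hunk 3: at line 1 remove [idn,cudn] add [bjk] -> 5 lines: cyy mhhxg bjk tggm tbfl
Hunk 4: at line 1 remove [bjk] add [kvdsc] -> 5 lines: cyy mhhxg kvdsc tggm tbfl
Hunk 5: at line 1 remove [kvdsc] add [whkby,iuow] -> 6 lines: cyy mhhxg whkby iuow tggm tbfl
Hunk 6: at line 3 remove [iuow] add [mbx] -> 6 lines: cyy mhhxg whkby mbx tggm tbfl
Hunk 7: at line 1 remove [whkby,mbx] add [wtr,lik] -> 6 lines: cyy mhhxg wtr lik tggm tbfl
Final line 1: cyy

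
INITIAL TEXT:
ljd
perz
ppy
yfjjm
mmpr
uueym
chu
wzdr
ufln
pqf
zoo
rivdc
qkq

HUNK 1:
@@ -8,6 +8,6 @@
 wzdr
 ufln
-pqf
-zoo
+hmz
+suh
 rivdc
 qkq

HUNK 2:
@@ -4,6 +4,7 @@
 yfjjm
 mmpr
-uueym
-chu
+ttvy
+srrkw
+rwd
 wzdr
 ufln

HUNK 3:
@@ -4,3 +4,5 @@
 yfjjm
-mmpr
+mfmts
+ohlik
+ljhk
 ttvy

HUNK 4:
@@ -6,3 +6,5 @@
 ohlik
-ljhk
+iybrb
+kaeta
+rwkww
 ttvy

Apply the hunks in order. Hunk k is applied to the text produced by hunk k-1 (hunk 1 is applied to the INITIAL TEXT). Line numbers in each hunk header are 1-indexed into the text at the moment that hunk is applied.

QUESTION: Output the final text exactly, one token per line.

Answer: ljd
perz
ppy
yfjjm
mfmts
ohlik
iybrb
kaeta
rwkww
ttvy
srrkw
rwd
wzdr
ufln
hmz
suh
rivdc
qkq

Derivation:
Hunk 1: at line 8 remove [pqf,zoo] add [hmz,suh] -> 13 lines: ljd perz ppy yfjjm mmpr uueym chu wzdr ufln hmz suh rivdc qkq
Hunk 2: at line 4 remove [uueym,chu] add [ttvy,srrkw,rwd] -> 14 lines: ljd perz ppy yfjjm mmpr ttvy srrkw rwd wzdr ufln hmz suh rivdc qkq
Hunk 3: at line 4 remove [mmpr] add [mfmts,ohlik,ljhk] -> 16 lines: ljd perz ppy yfjjm mfmts ohlik ljhk ttvy srrkw rwd wzdr ufln hmz suh rivdc qkq
Hunk 4: at line 6 remove [ljhk] add [iybrb,kaeta,rwkww] -> 18 lines: ljd perz ppy yfjjm mfmts ohlik iybrb kaeta rwkww ttvy srrkw rwd wzdr ufln hmz suh rivdc qkq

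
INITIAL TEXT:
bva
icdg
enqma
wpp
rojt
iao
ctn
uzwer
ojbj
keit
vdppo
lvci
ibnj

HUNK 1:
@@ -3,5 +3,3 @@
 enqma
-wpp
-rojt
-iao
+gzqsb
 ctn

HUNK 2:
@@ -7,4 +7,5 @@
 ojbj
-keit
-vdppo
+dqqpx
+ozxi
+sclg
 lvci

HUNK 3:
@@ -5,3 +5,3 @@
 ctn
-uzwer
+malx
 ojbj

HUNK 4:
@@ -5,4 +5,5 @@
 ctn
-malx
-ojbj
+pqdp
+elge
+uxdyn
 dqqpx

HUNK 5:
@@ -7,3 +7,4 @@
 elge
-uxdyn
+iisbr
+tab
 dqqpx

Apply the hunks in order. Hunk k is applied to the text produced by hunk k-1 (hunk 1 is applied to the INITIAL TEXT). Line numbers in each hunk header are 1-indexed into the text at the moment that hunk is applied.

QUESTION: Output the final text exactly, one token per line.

Hunk 1: at line 3 remove [wpp,rojt,iao] add [gzqsb] -> 11 lines: bva icdg enqma gzqsb ctn uzwer ojbj keit vdppo lvci ibnj
Hunk 2: at line 7 remove [keit,vdppo] add [dqqpx,ozxi,sclg] -> 12 lines: bva icdg enqma gzqsb ctn uzwer ojbj dqqpx ozxi sclg lvci ibnj
Hunk 3: at line 5 remove [uzwer] add [malx] -> 12 lines: bva icdg enqma gzqsb ctn malx ojbj dqqpx ozxi sclg lvci ibnj
Hunk 4: at line 5 remove [malx,ojbj] add [pqdp,elge,uxdyn] -> 13 lines: bva icdg enqma gzqsb ctn pqdp elge uxdyn dqqpx ozxi sclg lvci ibnj
Hunk 5: at line 7 remove [uxdyn] add [iisbr,tab] -> 14 lines: bva icdg enqma gzqsb ctn pqdp elge iisbr tab dqqpx ozxi sclg lvci ibnj

Answer: bva
icdg
enqma
gzqsb
ctn
pqdp
elge
iisbr
tab
dqqpx
ozxi
sclg
lvci
ibnj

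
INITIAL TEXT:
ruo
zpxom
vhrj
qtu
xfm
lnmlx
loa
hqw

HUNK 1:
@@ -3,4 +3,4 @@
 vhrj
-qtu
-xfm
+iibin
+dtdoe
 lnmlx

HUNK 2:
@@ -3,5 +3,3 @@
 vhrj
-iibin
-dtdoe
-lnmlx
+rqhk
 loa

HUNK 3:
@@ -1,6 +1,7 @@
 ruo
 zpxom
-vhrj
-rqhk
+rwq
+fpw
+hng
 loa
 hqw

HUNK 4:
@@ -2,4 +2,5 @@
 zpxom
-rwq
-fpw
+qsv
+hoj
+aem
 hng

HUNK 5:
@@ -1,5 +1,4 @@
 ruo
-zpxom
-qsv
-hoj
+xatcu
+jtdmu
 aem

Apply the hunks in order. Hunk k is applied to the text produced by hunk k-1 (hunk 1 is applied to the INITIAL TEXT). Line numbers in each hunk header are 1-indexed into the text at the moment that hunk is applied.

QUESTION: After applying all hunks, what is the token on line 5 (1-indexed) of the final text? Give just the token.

Hunk 1: at line 3 remove [qtu,xfm] add [iibin,dtdoe] -> 8 lines: ruo zpxom vhrj iibin dtdoe lnmlx loa hqw
Hunk 2: at line 3 remove [iibin,dtdoe,lnmlx] add [rqhk] -> 6 lines: ruo zpxom vhrj rqhk loa hqw
Hunk 3: at line 1 remove [vhrj,rqhk] add [rwq,fpw,hng] -> 7 lines: ruo zpxom rwq fpw hng loa hqw
Hunk 4: at line 2 remove [rwq,fpw] add [qsv,hoj,aem] -> 8 lines: ruo zpxom qsv hoj aem hng loa hqw
Hunk 5: at line 1 remove [zpxom,qsv,hoj] add [xatcu,jtdmu] -> 7 lines: ruo xatcu jtdmu aem hng loa hqw
Final line 5: hng

Answer: hng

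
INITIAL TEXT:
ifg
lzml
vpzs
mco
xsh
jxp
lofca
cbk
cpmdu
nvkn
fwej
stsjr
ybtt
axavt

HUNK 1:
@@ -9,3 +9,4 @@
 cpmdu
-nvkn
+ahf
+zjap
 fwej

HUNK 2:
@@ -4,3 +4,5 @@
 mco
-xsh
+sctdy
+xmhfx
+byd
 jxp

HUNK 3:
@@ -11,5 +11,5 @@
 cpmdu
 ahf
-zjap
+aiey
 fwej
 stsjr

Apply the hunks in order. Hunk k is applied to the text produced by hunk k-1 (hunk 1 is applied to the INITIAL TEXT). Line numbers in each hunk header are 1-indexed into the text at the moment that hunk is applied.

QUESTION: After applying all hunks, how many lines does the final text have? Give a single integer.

Hunk 1: at line 9 remove [nvkn] add [ahf,zjap] -> 15 lines: ifg lzml vpzs mco xsh jxp lofca cbk cpmdu ahf zjap fwej stsjr ybtt axavt
Hunk 2: at line 4 remove [xsh] add [sctdy,xmhfx,byd] -> 17 lines: ifg lzml vpzs mco sctdy xmhfx byd jxp lofca cbk cpmdu ahf zjap fwej stsjr ybtt axavt
Hunk 3: at line 11 remove [zjap] add [aiey] -> 17 lines: ifg lzml vpzs mco sctdy xmhfx byd jxp lofca cbk cpmdu ahf aiey fwej stsjr ybtt axavt
Final line count: 17

Answer: 17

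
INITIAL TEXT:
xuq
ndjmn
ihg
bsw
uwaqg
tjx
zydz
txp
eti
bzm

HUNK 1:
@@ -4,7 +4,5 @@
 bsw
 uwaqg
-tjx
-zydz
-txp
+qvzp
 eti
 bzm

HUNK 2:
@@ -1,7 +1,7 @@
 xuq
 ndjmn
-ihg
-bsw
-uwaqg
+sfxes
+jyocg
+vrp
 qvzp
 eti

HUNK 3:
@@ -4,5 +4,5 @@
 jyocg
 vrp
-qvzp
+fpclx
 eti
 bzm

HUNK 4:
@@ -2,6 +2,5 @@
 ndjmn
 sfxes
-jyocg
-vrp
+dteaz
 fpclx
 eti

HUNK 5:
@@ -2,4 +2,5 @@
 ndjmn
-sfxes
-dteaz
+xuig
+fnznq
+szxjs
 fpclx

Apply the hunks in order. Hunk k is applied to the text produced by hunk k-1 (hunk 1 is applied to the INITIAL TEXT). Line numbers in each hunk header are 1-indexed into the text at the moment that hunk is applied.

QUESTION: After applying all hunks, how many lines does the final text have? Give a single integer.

Answer: 8

Derivation:
Hunk 1: at line 4 remove [tjx,zydz,txp] add [qvzp] -> 8 lines: xuq ndjmn ihg bsw uwaqg qvzp eti bzm
Hunk 2: at line 1 remove [ihg,bsw,uwaqg] add [sfxes,jyocg,vrp] -> 8 lines: xuq ndjmn sfxes jyocg vrp qvzp eti bzm
Hunk 3: at line 4 remove [qvzp] add [fpclx] -> 8 lines: xuq ndjmn sfxes jyocg vrp fpclx eti bzm
Hunk 4: at line 2 remove [jyocg,vrp] add [dteaz] -> 7 lines: xuq ndjmn sfxes dteaz fpclx eti bzm
Hunk 5: at line 2 remove [sfxes,dteaz] add [xuig,fnznq,szxjs] -> 8 lines: xuq ndjmn xuig fnznq szxjs fpclx eti bzm
Final line count: 8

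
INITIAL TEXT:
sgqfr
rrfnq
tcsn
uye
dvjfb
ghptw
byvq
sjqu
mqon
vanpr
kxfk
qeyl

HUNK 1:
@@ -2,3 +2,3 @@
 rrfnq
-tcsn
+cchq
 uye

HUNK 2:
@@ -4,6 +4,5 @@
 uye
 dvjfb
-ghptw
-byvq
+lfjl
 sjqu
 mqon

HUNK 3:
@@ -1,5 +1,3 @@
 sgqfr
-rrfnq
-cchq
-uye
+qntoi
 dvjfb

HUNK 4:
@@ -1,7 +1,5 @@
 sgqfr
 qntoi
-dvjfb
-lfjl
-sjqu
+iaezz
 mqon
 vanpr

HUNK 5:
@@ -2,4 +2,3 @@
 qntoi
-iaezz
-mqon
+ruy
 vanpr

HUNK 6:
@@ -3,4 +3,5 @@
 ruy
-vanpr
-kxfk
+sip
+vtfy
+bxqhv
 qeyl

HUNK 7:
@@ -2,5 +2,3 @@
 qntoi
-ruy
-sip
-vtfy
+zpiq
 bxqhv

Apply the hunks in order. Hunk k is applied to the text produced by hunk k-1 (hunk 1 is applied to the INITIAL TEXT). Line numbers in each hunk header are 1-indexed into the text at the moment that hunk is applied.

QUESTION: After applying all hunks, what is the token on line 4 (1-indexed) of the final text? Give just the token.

Hunk 1: at line 2 remove [tcsn] add [cchq] -> 12 lines: sgqfr rrfnq cchq uye dvjfb ghptw byvq sjqu mqon vanpr kxfk qeyl
Hunk 2: at line 4 remove [ghptw,byvq] add [lfjl] -> 11 lines: sgqfr rrfnq cchq uye dvjfb lfjl sjqu mqon vanpr kxfk qeyl
Hunk 3: at line 1 remove [rrfnq,cchq,uye] add [qntoi] -> 9 lines: sgqfr qntoi dvjfb lfjl sjqu mqon vanpr kxfk qeyl
Hunk 4: at line 1 remove [dvjfb,lfjl,sjqu] add [iaezz] -> 7 lines: sgqfr qntoi iaezz mqon vanpr kxfk qeyl
Hunk 5: at line 2 remove [iaezz,mqon] add [ruy] -> 6 lines: sgqfr qntoi ruy vanpr kxfk qeyl
Hunk 6: at line 3 remove [vanpr,kxfk] add [sip,vtfy,bxqhv] -> 7 lines: sgqfr qntoi ruy sip vtfy bxqhv qeyl
Hunk 7: at line 2 remove [ruy,sip,vtfy] add [zpiq] -> 5 lines: sgqfr qntoi zpiq bxqhv qeyl
Final line 4: bxqhv

Answer: bxqhv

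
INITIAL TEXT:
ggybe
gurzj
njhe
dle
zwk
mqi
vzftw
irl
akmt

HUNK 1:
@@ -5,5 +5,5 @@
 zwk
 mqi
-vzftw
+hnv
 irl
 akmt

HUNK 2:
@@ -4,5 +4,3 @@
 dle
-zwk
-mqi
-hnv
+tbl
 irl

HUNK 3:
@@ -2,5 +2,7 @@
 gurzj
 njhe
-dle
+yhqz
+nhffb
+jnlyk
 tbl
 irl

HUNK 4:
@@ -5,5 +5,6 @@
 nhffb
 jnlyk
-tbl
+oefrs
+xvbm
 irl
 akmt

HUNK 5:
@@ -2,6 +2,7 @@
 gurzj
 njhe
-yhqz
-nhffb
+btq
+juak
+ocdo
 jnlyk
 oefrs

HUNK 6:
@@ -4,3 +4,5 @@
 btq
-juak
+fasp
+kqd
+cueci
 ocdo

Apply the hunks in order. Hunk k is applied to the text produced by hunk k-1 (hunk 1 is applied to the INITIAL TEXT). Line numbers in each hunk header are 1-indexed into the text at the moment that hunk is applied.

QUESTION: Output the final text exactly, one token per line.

Answer: ggybe
gurzj
njhe
btq
fasp
kqd
cueci
ocdo
jnlyk
oefrs
xvbm
irl
akmt

Derivation:
Hunk 1: at line 5 remove [vzftw] add [hnv] -> 9 lines: ggybe gurzj njhe dle zwk mqi hnv irl akmt
Hunk 2: at line 4 remove [zwk,mqi,hnv] add [tbl] -> 7 lines: ggybe gurzj njhe dle tbl irl akmt
Hunk 3: at line 2 remove [dle] add [yhqz,nhffb,jnlyk] -> 9 lines: ggybe gurzj njhe yhqz nhffb jnlyk tbl irl akmt
Hunk 4: at line 5 remove [tbl] add [oefrs,xvbm] -> 10 lines: ggybe gurzj njhe yhqz nhffb jnlyk oefrs xvbm irl akmt
Hunk 5: at line 2 remove [yhqz,nhffb] add [btq,juak,ocdo] -> 11 lines: ggybe gurzj njhe btq juak ocdo jnlyk oefrs xvbm irl akmt
Hunk 6: at line 4 remove [juak] add [fasp,kqd,cueci] -> 13 lines: ggybe gurzj njhe btq fasp kqd cueci ocdo jnlyk oefrs xvbm irl akmt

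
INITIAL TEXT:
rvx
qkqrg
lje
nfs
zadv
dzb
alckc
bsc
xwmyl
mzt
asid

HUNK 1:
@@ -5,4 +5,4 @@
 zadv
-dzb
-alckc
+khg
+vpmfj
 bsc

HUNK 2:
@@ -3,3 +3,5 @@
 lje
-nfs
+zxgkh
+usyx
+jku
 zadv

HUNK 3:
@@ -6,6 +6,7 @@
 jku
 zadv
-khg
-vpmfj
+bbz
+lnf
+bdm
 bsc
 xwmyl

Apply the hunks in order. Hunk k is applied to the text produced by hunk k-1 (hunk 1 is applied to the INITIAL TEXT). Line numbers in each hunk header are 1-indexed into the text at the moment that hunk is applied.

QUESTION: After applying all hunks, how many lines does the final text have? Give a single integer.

Answer: 14

Derivation:
Hunk 1: at line 5 remove [dzb,alckc] add [khg,vpmfj] -> 11 lines: rvx qkqrg lje nfs zadv khg vpmfj bsc xwmyl mzt asid
Hunk 2: at line 3 remove [nfs] add [zxgkh,usyx,jku] -> 13 lines: rvx qkqrg lje zxgkh usyx jku zadv khg vpmfj bsc xwmyl mzt asid
Hunk 3: at line 6 remove [khg,vpmfj] add [bbz,lnf,bdm] -> 14 lines: rvx qkqrg lje zxgkh usyx jku zadv bbz lnf bdm bsc xwmyl mzt asid
Final line count: 14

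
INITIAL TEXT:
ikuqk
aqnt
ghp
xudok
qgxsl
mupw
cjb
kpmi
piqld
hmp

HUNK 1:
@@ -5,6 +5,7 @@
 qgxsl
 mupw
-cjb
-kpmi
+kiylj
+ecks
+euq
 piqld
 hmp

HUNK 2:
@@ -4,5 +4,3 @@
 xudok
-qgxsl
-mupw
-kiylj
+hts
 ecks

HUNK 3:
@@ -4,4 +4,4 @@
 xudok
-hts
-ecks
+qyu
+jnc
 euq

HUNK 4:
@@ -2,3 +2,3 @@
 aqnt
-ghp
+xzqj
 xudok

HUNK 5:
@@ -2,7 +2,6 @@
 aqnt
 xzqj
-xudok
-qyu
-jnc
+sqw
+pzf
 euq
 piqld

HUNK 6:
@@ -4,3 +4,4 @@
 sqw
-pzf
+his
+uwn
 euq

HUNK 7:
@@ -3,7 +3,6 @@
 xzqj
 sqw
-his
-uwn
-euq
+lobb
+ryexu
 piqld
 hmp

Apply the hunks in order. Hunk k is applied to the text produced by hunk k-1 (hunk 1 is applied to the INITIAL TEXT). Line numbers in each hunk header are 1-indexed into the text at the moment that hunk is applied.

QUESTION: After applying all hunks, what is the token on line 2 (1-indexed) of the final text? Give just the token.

Hunk 1: at line 5 remove [cjb,kpmi] add [kiylj,ecks,euq] -> 11 lines: ikuqk aqnt ghp xudok qgxsl mupw kiylj ecks euq piqld hmp
Hunk 2: at line 4 remove [qgxsl,mupw,kiylj] add [hts] -> 9 lines: ikuqk aqnt ghp xudok hts ecks euq piqld hmp
Hunk 3: at line 4 remove [hts,ecks] add [qyu,jnc] -> 9 lines: ikuqk aqnt ghp xudok qyu jnc euq piqld hmp
Hunk 4: at line 2 remove [ghp] add [xzqj] -> 9 lines: ikuqk aqnt xzqj xudok qyu jnc euq piqld hmp
Hunk 5: at line 2 remove [xudok,qyu,jnc] add [sqw,pzf] -> 8 lines: ikuqk aqnt xzqj sqw pzf euq piqld hmp
Hunk 6: at line 4 remove [pzf] add [his,uwn] -> 9 lines: ikuqk aqnt xzqj sqw his uwn euq piqld hmp
Hunk 7: at line 3 remove [his,uwn,euq] add [lobb,ryexu] -> 8 lines: ikuqk aqnt xzqj sqw lobb ryexu piqld hmp
Final line 2: aqnt

Answer: aqnt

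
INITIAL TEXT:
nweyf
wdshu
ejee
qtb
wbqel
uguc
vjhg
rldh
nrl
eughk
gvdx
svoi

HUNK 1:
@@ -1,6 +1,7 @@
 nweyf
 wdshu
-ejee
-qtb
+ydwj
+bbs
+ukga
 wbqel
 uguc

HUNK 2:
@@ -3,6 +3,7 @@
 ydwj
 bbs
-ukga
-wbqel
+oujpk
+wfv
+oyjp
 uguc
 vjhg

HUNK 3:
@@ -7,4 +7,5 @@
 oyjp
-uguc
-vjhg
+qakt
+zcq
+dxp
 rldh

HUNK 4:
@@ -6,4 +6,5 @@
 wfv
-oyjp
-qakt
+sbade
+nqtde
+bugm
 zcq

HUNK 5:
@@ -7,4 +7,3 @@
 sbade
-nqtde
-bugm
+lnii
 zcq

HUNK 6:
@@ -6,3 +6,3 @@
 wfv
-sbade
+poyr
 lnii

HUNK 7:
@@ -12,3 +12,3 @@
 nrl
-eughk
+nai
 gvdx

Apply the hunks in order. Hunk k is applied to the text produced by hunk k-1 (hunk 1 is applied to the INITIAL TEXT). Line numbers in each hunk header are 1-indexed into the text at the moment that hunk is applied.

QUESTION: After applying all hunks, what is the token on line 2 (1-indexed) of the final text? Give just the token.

Answer: wdshu

Derivation:
Hunk 1: at line 1 remove [ejee,qtb] add [ydwj,bbs,ukga] -> 13 lines: nweyf wdshu ydwj bbs ukga wbqel uguc vjhg rldh nrl eughk gvdx svoi
Hunk 2: at line 3 remove [ukga,wbqel] add [oujpk,wfv,oyjp] -> 14 lines: nweyf wdshu ydwj bbs oujpk wfv oyjp uguc vjhg rldh nrl eughk gvdx svoi
Hunk 3: at line 7 remove [uguc,vjhg] add [qakt,zcq,dxp] -> 15 lines: nweyf wdshu ydwj bbs oujpk wfv oyjp qakt zcq dxp rldh nrl eughk gvdx svoi
Hunk 4: at line 6 remove [oyjp,qakt] add [sbade,nqtde,bugm] -> 16 lines: nweyf wdshu ydwj bbs oujpk wfv sbade nqtde bugm zcq dxp rldh nrl eughk gvdx svoi
Hunk 5: at line 7 remove [nqtde,bugm] add [lnii] -> 15 lines: nweyf wdshu ydwj bbs oujpk wfv sbade lnii zcq dxp rldh nrl eughk gvdx svoi
Hunk 6: at line 6 remove [sbade] add [poyr] -> 15 lines: nweyf wdshu ydwj bbs oujpk wfv poyr lnii zcq dxp rldh nrl eughk gvdx svoi
Hunk 7: at line 12 remove [eughk] add [nai] -> 15 lines: nweyf wdshu ydwj bbs oujpk wfv poyr lnii zcq dxp rldh nrl nai gvdx svoi
Final line 2: wdshu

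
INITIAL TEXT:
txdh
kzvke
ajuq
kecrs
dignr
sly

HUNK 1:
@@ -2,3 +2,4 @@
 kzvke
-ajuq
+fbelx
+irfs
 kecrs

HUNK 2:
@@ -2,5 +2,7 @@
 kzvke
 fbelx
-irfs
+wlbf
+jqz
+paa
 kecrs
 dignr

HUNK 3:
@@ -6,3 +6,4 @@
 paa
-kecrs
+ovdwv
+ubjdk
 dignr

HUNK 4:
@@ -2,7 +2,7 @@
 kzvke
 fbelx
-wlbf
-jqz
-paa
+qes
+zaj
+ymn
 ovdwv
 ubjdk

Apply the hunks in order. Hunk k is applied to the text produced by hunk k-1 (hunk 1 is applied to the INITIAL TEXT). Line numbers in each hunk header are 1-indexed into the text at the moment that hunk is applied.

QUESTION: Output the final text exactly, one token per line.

Answer: txdh
kzvke
fbelx
qes
zaj
ymn
ovdwv
ubjdk
dignr
sly

Derivation:
Hunk 1: at line 2 remove [ajuq] add [fbelx,irfs] -> 7 lines: txdh kzvke fbelx irfs kecrs dignr sly
Hunk 2: at line 2 remove [irfs] add [wlbf,jqz,paa] -> 9 lines: txdh kzvke fbelx wlbf jqz paa kecrs dignr sly
Hunk 3: at line 6 remove [kecrs] add [ovdwv,ubjdk] -> 10 lines: txdh kzvke fbelx wlbf jqz paa ovdwv ubjdk dignr sly
Hunk 4: at line 2 remove [wlbf,jqz,paa] add [qes,zaj,ymn] -> 10 lines: txdh kzvke fbelx qes zaj ymn ovdwv ubjdk dignr sly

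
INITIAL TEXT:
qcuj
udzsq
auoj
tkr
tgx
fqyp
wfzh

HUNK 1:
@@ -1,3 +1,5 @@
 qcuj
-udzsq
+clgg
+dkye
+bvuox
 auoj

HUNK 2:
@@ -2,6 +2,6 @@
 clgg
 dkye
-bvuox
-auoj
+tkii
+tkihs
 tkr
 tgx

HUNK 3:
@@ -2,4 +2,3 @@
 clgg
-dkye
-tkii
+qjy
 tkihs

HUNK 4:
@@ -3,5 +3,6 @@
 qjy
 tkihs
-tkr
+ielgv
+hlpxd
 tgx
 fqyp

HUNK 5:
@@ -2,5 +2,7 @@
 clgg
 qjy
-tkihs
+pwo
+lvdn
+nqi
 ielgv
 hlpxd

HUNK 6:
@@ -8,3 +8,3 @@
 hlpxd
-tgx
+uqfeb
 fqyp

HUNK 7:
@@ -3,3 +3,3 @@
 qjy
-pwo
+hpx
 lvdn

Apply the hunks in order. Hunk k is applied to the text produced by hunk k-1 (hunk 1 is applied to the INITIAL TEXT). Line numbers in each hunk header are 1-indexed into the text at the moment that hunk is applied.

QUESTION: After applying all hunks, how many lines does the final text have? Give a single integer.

Answer: 11

Derivation:
Hunk 1: at line 1 remove [udzsq] add [clgg,dkye,bvuox] -> 9 lines: qcuj clgg dkye bvuox auoj tkr tgx fqyp wfzh
Hunk 2: at line 2 remove [bvuox,auoj] add [tkii,tkihs] -> 9 lines: qcuj clgg dkye tkii tkihs tkr tgx fqyp wfzh
Hunk 3: at line 2 remove [dkye,tkii] add [qjy] -> 8 lines: qcuj clgg qjy tkihs tkr tgx fqyp wfzh
Hunk 4: at line 3 remove [tkr] add [ielgv,hlpxd] -> 9 lines: qcuj clgg qjy tkihs ielgv hlpxd tgx fqyp wfzh
Hunk 5: at line 2 remove [tkihs] add [pwo,lvdn,nqi] -> 11 lines: qcuj clgg qjy pwo lvdn nqi ielgv hlpxd tgx fqyp wfzh
Hunk 6: at line 8 remove [tgx] add [uqfeb] -> 11 lines: qcuj clgg qjy pwo lvdn nqi ielgv hlpxd uqfeb fqyp wfzh
Hunk 7: at line 3 remove [pwo] add [hpx] -> 11 lines: qcuj clgg qjy hpx lvdn nqi ielgv hlpxd uqfeb fqyp wfzh
Final line count: 11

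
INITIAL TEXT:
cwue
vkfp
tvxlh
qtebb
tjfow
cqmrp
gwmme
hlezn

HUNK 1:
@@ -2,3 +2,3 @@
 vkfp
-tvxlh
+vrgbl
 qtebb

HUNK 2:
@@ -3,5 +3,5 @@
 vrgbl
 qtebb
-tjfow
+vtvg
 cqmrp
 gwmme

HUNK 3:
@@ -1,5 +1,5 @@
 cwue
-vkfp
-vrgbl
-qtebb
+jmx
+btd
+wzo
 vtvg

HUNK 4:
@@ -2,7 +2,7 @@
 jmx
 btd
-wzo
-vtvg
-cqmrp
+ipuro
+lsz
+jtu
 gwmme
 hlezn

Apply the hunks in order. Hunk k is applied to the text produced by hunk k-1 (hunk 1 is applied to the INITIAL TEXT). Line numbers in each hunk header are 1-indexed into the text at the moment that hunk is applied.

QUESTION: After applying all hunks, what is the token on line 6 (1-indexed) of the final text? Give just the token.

Answer: jtu

Derivation:
Hunk 1: at line 2 remove [tvxlh] add [vrgbl] -> 8 lines: cwue vkfp vrgbl qtebb tjfow cqmrp gwmme hlezn
Hunk 2: at line 3 remove [tjfow] add [vtvg] -> 8 lines: cwue vkfp vrgbl qtebb vtvg cqmrp gwmme hlezn
Hunk 3: at line 1 remove [vkfp,vrgbl,qtebb] add [jmx,btd,wzo] -> 8 lines: cwue jmx btd wzo vtvg cqmrp gwmme hlezn
Hunk 4: at line 2 remove [wzo,vtvg,cqmrp] add [ipuro,lsz,jtu] -> 8 lines: cwue jmx btd ipuro lsz jtu gwmme hlezn
Final line 6: jtu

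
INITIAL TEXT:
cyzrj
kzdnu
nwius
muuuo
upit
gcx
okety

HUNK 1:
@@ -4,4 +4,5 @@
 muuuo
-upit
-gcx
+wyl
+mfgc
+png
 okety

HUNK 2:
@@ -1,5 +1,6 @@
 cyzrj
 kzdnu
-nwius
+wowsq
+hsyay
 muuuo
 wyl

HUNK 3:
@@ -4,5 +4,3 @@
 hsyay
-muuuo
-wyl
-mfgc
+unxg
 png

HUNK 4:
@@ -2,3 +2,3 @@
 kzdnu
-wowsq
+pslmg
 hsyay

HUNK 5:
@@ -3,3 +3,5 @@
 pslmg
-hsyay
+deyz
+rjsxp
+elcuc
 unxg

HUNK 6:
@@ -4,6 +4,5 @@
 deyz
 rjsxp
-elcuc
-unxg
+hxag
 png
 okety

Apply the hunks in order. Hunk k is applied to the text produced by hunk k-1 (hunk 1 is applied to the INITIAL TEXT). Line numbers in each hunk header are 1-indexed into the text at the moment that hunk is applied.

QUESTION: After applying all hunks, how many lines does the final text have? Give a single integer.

Hunk 1: at line 4 remove [upit,gcx] add [wyl,mfgc,png] -> 8 lines: cyzrj kzdnu nwius muuuo wyl mfgc png okety
Hunk 2: at line 1 remove [nwius] add [wowsq,hsyay] -> 9 lines: cyzrj kzdnu wowsq hsyay muuuo wyl mfgc png okety
Hunk 3: at line 4 remove [muuuo,wyl,mfgc] add [unxg] -> 7 lines: cyzrj kzdnu wowsq hsyay unxg png okety
Hunk 4: at line 2 remove [wowsq] add [pslmg] -> 7 lines: cyzrj kzdnu pslmg hsyay unxg png okety
Hunk 5: at line 3 remove [hsyay] add [deyz,rjsxp,elcuc] -> 9 lines: cyzrj kzdnu pslmg deyz rjsxp elcuc unxg png okety
Hunk 6: at line 4 remove [elcuc,unxg] add [hxag] -> 8 lines: cyzrj kzdnu pslmg deyz rjsxp hxag png okety
Final line count: 8

Answer: 8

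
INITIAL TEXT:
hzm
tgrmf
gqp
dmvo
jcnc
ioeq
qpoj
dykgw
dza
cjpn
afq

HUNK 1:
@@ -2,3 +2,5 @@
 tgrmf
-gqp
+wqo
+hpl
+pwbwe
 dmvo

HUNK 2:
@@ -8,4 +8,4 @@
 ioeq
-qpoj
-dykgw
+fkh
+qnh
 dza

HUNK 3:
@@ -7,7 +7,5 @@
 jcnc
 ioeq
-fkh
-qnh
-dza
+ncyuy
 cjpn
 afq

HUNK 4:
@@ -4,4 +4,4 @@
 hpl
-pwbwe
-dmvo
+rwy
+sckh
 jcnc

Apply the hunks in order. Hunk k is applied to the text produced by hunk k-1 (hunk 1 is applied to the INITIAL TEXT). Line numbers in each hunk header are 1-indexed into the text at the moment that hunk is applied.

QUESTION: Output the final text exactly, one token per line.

Hunk 1: at line 2 remove [gqp] add [wqo,hpl,pwbwe] -> 13 lines: hzm tgrmf wqo hpl pwbwe dmvo jcnc ioeq qpoj dykgw dza cjpn afq
Hunk 2: at line 8 remove [qpoj,dykgw] add [fkh,qnh] -> 13 lines: hzm tgrmf wqo hpl pwbwe dmvo jcnc ioeq fkh qnh dza cjpn afq
Hunk 3: at line 7 remove [fkh,qnh,dza] add [ncyuy] -> 11 lines: hzm tgrmf wqo hpl pwbwe dmvo jcnc ioeq ncyuy cjpn afq
Hunk 4: at line 4 remove [pwbwe,dmvo] add [rwy,sckh] -> 11 lines: hzm tgrmf wqo hpl rwy sckh jcnc ioeq ncyuy cjpn afq

Answer: hzm
tgrmf
wqo
hpl
rwy
sckh
jcnc
ioeq
ncyuy
cjpn
afq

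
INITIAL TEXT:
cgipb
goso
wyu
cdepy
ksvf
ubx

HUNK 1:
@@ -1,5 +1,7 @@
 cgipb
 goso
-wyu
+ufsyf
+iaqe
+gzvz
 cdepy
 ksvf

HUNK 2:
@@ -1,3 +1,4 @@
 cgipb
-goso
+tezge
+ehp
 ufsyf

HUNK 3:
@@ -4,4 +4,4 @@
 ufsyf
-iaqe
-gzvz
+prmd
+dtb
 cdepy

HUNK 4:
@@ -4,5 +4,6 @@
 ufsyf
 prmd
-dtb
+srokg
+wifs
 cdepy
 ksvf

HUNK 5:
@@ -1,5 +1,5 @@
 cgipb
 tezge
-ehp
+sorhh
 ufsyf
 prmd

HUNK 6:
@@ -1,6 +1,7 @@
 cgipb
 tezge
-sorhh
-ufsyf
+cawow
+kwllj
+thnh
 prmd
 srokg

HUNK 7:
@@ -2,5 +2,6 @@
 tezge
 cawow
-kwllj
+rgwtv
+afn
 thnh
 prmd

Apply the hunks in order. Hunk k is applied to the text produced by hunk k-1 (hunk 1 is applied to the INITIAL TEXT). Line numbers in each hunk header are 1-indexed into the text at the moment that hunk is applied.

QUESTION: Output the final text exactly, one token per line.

Hunk 1: at line 1 remove [wyu] add [ufsyf,iaqe,gzvz] -> 8 lines: cgipb goso ufsyf iaqe gzvz cdepy ksvf ubx
Hunk 2: at line 1 remove [goso] add [tezge,ehp] -> 9 lines: cgipb tezge ehp ufsyf iaqe gzvz cdepy ksvf ubx
Hunk 3: at line 4 remove [iaqe,gzvz] add [prmd,dtb] -> 9 lines: cgipb tezge ehp ufsyf prmd dtb cdepy ksvf ubx
Hunk 4: at line 4 remove [dtb] add [srokg,wifs] -> 10 lines: cgipb tezge ehp ufsyf prmd srokg wifs cdepy ksvf ubx
Hunk 5: at line 1 remove [ehp] add [sorhh] -> 10 lines: cgipb tezge sorhh ufsyf prmd srokg wifs cdepy ksvf ubx
Hunk 6: at line 1 remove [sorhh,ufsyf] add [cawow,kwllj,thnh] -> 11 lines: cgipb tezge cawow kwllj thnh prmd srokg wifs cdepy ksvf ubx
Hunk 7: at line 2 remove [kwllj] add [rgwtv,afn] -> 12 lines: cgipb tezge cawow rgwtv afn thnh prmd srokg wifs cdepy ksvf ubx

Answer: cgipb
tezge
cawow
rgwtv
afn
thnh
prmd
srokg
wifs
cdepy
ksvf
ubx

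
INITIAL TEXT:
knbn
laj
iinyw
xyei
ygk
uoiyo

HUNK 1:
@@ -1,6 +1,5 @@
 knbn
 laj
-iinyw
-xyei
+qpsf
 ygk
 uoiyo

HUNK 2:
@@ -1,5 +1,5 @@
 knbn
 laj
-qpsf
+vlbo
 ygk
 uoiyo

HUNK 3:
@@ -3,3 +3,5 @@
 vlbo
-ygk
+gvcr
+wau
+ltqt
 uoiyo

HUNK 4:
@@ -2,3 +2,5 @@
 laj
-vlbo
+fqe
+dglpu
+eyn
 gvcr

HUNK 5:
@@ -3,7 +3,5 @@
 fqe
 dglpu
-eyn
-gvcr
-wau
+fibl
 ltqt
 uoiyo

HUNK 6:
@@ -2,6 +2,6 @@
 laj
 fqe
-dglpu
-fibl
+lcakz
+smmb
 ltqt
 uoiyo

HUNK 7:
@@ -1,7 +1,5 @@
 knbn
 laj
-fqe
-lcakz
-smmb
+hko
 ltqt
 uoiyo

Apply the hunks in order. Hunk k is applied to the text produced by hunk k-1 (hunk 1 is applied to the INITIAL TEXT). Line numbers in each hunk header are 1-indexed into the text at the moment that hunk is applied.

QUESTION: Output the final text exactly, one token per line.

Answer: knbn
laj
hko
ltqt
uoiyo

Derivation:
Hunk 1: at line 1 remove [iinyw,xyei] add [qpsf] -> 5 lines: knbn laj qpsf ygk uoiyo
Hunk 2: at line 1 remove [qpsf] add [vlbo] -> 5 lines: knbn laj vlbo ygk uoiyo
Hunk 3: at line 3 remove [ygk] add [gvcr,wau,ltqt] -> 7 lines: knbn laj vlbo gvcr wau ltqt uoiyo
Hunk 4: at line 2 remove [vlbo] add [fqe,dglpu,eyn] -> 9 lines: knbn laj fqe dglpu eyn gvcr wau ltqt uoiyo
Hunk 5: at line 3 remove [eyn,gvcr,wau] add [fibl] -> 7 lines: knbn laj fqe dglpu fibl ltqt uoiyo
Hunk 6: at line 2 remove [dglpu,fibl] add [lcakz,smmb] -> 7 lines: knbn laj fqe lcakz smmb ltqt uoiyo
Hunk 7: at line 1 remove [fqe,lcakz,smmb] add [hko] -> 5 lines: knbn laj hko ltqt uoiyo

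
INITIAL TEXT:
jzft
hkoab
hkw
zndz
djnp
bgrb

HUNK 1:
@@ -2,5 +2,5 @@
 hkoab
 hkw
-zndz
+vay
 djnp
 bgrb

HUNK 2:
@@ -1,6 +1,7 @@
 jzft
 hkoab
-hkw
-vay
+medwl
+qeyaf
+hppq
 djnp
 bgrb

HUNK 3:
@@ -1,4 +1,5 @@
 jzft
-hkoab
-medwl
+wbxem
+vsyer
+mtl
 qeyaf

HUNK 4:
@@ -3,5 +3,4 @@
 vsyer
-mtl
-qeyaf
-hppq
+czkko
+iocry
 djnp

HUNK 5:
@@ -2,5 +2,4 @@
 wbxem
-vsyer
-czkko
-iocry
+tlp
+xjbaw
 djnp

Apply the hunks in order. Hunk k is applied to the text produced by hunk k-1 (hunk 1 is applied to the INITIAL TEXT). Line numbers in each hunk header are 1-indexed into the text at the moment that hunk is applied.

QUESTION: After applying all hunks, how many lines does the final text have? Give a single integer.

Answer: 6

Derivation:
Hunk 1: at line 2 remove [zndz] add [vay] -> 6 lines: jzft hkoab hkw vay djnp bgrb
Hunk 2: at line 1 remove [hkw,vay] add [medwl,qeyaf,hppq] -> 7 lines: jzft hkoab medwl qeyaf hppq djnp bgrb
Hunk 3: at line 1 remove [hkoab,medwl] add [wbxem,vsyer,mtl] -> 8 lines: jzft wbxem vsyer mtl qeyaf hppq djnp bgrb
Hunk 4: at line 3 remove [mtl,qeyaf,hppq] add [czkko,iocry] -> 7 lines: jzft wbxem vsyer czkko iocry djnp bgrb
Hunk 5: at line 2 remove [vsyer,czkko,iocry] add [tlp,xjbaw] -> 6 lines: jzft wbxem tlp xjbaw djnp bgrb
Final line count: 6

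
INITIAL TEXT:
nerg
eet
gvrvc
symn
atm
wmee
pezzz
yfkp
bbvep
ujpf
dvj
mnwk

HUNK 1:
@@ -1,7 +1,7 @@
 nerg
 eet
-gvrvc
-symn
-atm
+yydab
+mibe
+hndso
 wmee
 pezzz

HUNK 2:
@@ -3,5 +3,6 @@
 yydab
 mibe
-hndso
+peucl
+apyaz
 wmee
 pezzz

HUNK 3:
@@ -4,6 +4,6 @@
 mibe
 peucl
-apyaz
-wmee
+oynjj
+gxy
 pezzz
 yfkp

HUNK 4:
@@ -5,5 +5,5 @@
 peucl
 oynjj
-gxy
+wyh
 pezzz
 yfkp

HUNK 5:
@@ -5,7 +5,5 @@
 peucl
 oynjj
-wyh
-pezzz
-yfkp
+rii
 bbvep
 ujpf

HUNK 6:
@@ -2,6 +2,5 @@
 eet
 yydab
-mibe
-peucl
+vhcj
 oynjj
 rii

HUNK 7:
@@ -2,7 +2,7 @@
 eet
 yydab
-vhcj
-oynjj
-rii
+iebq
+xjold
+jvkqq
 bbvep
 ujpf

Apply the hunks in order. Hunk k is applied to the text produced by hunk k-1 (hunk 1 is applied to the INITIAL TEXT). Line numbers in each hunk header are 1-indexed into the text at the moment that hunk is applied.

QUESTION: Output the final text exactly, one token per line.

Answer: nerg
eet
yydab
iebq
xjold
jvkqq
bbvep
ujpf
dvj
mnwk

Derivation:
Hunk 1: at line 1 remove [gvrvc,symn,atm] add [yydab,mibe,hndso] -> 12 lines: nerg eet yydab mibe hndso wmee pezzz yfkp bbvep ujpf dvj mnwk
Hunk 2: at line 3 remove [hndso] add [peucl,apyaz] -> 13 lines: nerg eet yydab mibe peucl apyaz wmee pezzz yfkp bbvep ujpf dvj mnwk
Hunk 3: at line 4 remove [apyaz,wmee] add [oynjj,gxy] -> 13 lines: nerg eet yydab mibe peucl oynjj gxy pezzz yfkp bbvep ujpf dvj mnwk
Hunk 4: at line 5 remove [gxy] add [wyh] -> 13 lines: nerg eet yydab mibe peucl oynjj wyh pezzz yfkp bbvep ujpf dvj mnwk
Hunk 5: at line 5 remove [wyh,pezzz,yfkp] add [rii] -> 11 lines: nerg eet yydab mibe peucl oynjj rii bbvep ujpf dvj mnwk
Hunk 6: at line 2 remove [mibe,peucl] add [vhcj] -> 10 lines: nerg eet yydab vhcj oynjj rii bbvep ujpf dvj mnwk
Hunk 7: at line 2 remove [vhcj,oynjj,rii] add [iebq,xjold,jvkqq] -> 10 lines: nerg eet yydab iebq xjold jvkqq bbvep ujpf dvj mnwk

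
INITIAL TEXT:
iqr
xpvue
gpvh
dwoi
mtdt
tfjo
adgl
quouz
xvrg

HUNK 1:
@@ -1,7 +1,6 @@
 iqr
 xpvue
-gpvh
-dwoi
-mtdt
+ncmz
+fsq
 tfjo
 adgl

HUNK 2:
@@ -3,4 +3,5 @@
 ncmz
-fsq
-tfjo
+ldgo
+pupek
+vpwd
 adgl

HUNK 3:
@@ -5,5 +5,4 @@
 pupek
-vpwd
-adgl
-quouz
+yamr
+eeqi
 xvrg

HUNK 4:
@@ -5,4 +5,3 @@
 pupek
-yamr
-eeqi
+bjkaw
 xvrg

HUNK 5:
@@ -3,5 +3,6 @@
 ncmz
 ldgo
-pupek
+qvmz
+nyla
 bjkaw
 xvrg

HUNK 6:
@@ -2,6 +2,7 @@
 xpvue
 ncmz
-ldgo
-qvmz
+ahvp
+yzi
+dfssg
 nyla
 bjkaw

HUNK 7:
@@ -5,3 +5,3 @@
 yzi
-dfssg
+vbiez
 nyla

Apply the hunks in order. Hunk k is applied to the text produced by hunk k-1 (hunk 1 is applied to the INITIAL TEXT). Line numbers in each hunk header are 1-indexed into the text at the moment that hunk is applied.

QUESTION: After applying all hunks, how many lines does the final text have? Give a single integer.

Hunk 1: at line 1 remove [gpvh,dwoi,mtdt] add [ncmz,fsq] -> 8 lines: iqr xpvue ncmz fsq tfjo adgl quouz xvrg
Hunk 2: at line 3 remove [fsq,tfjo] add [ldgo,pupek,vpwd] -> 9 lines: iqr xpvue ncmz ldgo pupek vpwd adgl quouz xvrg
Hunk 3: at line 5 remove [vpwd,adgl,quouz] add [yamr,eeqi] -> 8 lines: iqr xpvue ncmz ldgo pupek yamr eeqi xvrg
Hunk 4: at line 5 remove [yamr,eeqi] add [bjkaw] -> 7 lines: iqr xpvue ncmz ldgo pupek bjkaw xvrg
Hunk 5: at line 3 remove [pupek] add [qvmz,nyla] -> 8 lines: iqr xpvue ncmz ldgo qvmz nyla bjkaw xvrg
Hunk 6: at line 2 remove [ldgo,qvmz] add [ahvp,yzi,dfssg] -> 9 lines: iqr xpvue ncmz ahvp yzi dfssg nyla bjkaw xvrg
Hunk 7: at line 5 remove [dfssg] add [vbiez] -> 9 lines: iqr xpvue ncmz ahvp yzi vbiez nyla bjkaw xvrg
Final line count: 9

Answer: 9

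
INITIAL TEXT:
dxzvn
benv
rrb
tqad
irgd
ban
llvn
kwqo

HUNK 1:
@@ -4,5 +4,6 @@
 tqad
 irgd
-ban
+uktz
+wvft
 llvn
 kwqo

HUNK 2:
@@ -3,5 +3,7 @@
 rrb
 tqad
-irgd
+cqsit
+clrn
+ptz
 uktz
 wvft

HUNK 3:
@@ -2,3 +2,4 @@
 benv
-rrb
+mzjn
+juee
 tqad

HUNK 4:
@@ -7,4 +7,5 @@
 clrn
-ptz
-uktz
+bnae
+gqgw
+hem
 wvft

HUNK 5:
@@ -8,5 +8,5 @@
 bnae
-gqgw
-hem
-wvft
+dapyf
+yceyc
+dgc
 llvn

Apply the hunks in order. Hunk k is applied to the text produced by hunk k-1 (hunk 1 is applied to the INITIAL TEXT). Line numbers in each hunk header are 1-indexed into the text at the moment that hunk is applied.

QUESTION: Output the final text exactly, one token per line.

Answer: dxzvn
benv
mzjn
juee
tqad
cqsit
clrn
bnae
dapyf
yceyc
dgc
llvn
kwqo

Derivation:
Hunk 1: at line 4 remove [ban] add [uktz,wvft] -> 9 lines: dxzvn benv rrb tqad irgd uktz wvft llvn kwqo
Hunk 2: at line 3 remove [irgd] add [cqsit,clrn,ptz] -> 11 lines: dxzvn benv rrb tqad cqsit clrn ptz uktz wvft llvn kwqo
Hunk 3: at line 2 remove [rrb] add [mzjn,juee] -> 12 lines: dxzvn benv mzjn juee tqad cqsit clrn ptz uktz wvft llvn kwqo
Hunk 4: at line 7 remove [ptz,uktz] add [bnae,gqgw,hem] -> 13 lines: dxzvn benv mzjn juee tqad cqsit clrn bnae gqgw hem wvft llvn kwqo
Hunk 5: at line 8 remove [gqgw,hem,wvft] add [dapyf,yceyc,dgc] -> 13 lines: dxzvn benv mzjn juee tqad cqsit clrn bnae dapyf yceyc dgc llvn kwqo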